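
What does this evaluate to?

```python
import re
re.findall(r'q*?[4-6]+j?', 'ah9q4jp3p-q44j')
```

Pattern: zero or more of a literal 'q' (lazy); then one or more of a character in [4-6], then optionally the literal 'j'.
Matches: at [3:6] → 'q4j'; at [10:14] → 'q44j'.
No capturing groups, so `findall` returns the 2 full match strings.

['q4j', 'q44j']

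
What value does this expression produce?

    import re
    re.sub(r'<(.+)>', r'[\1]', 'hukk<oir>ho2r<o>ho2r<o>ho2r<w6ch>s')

'hukk[oir>ho2r<o>ho2r<o>ho2r<w6ch]s'

Matches: at [4:33] → '<oir>ho2r<o>ho2r<o>ho2r<w6ch>'.
`\1` in the replacement pulls in group 1's text for each match.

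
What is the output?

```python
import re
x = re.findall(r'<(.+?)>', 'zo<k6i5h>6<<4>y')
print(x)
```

['k6i5h', '<4']

The `?` after the quantifier makes it lazy — it takes as little as possible before letting the rest of the pattern try.
Scanning left to right: at [2:9] match '<k6i5h>', group 1 = 'k6i5h'; at [10:14] match '<<4>', group 1 = '<4'.
Because there's exactly one group, `findall` drops the full match and keeps group 1 from each hit.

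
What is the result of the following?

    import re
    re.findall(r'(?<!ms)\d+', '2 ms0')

['2']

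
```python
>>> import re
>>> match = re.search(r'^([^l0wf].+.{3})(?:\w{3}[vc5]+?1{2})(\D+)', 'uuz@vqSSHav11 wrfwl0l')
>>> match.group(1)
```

The pattern matches anchored at the start of the string; then any character except [l0wf], then one or more of any character, then exactly 3 of any character (captured); then exactly 3 of a word character, then one or more of one of [vc5] (lazy), then exactly 2 of the literal '1' (non-capturing group); then one or more of a non-digit (captured).
Unlike `match`, `search` isn't anchored — it looks for the pattern anywhere in the string.
The match spans [0:19] → 'uuz@vqSSHav11 wrfwl'.
Captured: group 1 = 'uuz@vqS', group 2 = ' wrfwl'.

'uuz@vqS'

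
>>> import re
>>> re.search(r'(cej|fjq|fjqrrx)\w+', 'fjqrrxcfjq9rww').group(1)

Branches in `(...|...)` are attempted left-to-right; the first branch that allows the whole pattern to succeed is taken.
`search` walks the string left to right and returns the first match it finds.
The match spans [0:14] → 'fjqrrxcfjq9rww'.
Captured: group 1 = 'fjq'.

'fjq'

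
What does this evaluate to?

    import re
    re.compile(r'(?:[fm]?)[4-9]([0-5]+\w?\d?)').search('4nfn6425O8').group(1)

'425O8'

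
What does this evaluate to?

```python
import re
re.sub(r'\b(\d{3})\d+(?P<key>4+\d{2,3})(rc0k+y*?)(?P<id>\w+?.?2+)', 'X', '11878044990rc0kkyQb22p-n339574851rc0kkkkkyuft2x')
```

'Xp-n339574851rc0kkkkkyuft2x'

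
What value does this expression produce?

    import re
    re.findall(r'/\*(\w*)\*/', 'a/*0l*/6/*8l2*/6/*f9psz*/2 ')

Walking the string: at [1:7] match '/*0l*/', group 1 = '0l'; at [8:15] match '/*8l2*/', group 1 = '8l2'; at [16:25] match '/*f9psz*/', group 1 = 'f9psz'.
One capturing group, so `findall` returns just the captured substring from each match — 3 in all.

['0l', '8l2', 'f9psz']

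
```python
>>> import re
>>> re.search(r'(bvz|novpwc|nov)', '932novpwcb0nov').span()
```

(3, 9)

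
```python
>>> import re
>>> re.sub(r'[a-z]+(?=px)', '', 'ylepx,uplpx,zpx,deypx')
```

Because the assertion is zero-width, the text it checks is not consumed and won't appear in the result.
Matches: at [0:3] → 'yle'; at [6:9] → 'upl'; at [12:13] → 'z'; at [16:19] → 'dey'.
Each match is replaced by ''.

'px,px,px,px'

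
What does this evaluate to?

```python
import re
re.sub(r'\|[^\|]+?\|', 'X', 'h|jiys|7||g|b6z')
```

'hX7|Xb6z'

Matches: at [1:7] → '|jiys|'; at [9:12] → '|g|'.
Each match is replaced by 'X'.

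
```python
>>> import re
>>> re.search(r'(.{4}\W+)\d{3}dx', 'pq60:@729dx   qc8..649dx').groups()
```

('pq60:@',)

The match spans [0:11] → 'pq60:@729dx'.
Captured: group 1 = 'pq60:@'.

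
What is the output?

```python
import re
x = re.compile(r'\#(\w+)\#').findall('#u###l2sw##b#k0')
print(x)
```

['u', 'l2sw', 'b']

Scanning left to right: at [0:3] match '#u#', group 1 = 'u'; at [4:10] match '#l2sw#', group 1 = 'l2sw'; at [10:13] match '#b#', group 1 = 'b'.
Because there's exactly one group, `findall` drops the full match and keeps group 1 from each hit.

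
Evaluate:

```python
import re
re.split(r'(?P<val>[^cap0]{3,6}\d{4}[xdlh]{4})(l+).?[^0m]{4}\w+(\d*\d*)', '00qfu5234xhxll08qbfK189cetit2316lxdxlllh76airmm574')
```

['00', 'qfu5234xhxl', 'l', '', '']

This matches 3 to 6 of any character except [cap0], then exactly 4 of a digit, then exactly 4 of one of [xdlh] (captured as 'val'); then one or more of a literal 'l' (captured); then optionally any character, then exactly 4 of any character except [0m], then one or more of a word character; then zero or more of a digit, then zero or more of a digit (captured).
Matches to split on: at [2:50] → 'qfu5234xhxll08qbfK189cetit2316lxdxlllh76airmm574'.
With a capturing group present, the delimiter's captured portion is kept in the result list.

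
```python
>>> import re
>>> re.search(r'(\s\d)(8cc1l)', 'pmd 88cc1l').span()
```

(3, 10)

This matches whitespace, then a digit (captured); then the literal '8c', then the literal 'c1l' (captured).
The match spans [3:10] → ' 88cc1l'.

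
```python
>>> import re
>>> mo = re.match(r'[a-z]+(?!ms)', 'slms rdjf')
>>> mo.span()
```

`re.match` won't scan ahead — the pattern has to work from the very first character.
The match spans [0:4] → 'slms'.

(0, 4)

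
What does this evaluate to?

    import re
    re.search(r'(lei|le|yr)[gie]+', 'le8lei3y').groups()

('le',)

The match spans [3:6] → 'lei'.
Captured: group 1 = 'le'.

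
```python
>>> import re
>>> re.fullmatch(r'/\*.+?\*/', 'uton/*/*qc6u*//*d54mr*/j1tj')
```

None

For `fullmatch`, every character of the input must be accounted for by the pattern.
Here the string isn't matched end-to-end, so the call returns None.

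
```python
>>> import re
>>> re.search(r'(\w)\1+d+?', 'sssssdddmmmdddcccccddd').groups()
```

('s',)

A backreference is literal: `\1` must see the identical characters the first group matched.
`re.search` tries every starting position until one works.
The match spans [0:6] → 'sssssd'.
Captured: group 1 = 's'.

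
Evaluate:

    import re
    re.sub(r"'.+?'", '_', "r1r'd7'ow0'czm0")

With the lazy modifier that quantifier settles for the fewest repetitions that let the rest of the pattern succeed (the atoms after it are unaffected and can still be greedy).
Matches: at [3:7] → "'d7'".
Every occurrence is swapped for '_'.

"r1r_ow0'czm0"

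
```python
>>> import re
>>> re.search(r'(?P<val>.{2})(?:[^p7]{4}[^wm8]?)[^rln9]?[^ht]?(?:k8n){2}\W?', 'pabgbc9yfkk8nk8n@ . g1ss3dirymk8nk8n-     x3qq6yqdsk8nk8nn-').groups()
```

('ab',)

The pattern matches exactly 2 of any character (captured as 'val'); then exactly 4 of any character except [p7], then optionally any character except [wm8] (non-capturing group); then optionally any character except [rln9], then optionally any character except [ht], then the literal 'k8n' repeated 2 times; then optionally a non-word character.
`search` walks the string left to right and returns the first match it finds.
The match spans [1:17] → 'abgbc9yfkk8nk8n@'.
Captured: group 1 = 'ab'.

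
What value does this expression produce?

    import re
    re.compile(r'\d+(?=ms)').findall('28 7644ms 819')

['7644']

The positive lookaround only admits positions where the adjacent text matches; those characters stay outside the span.
Since nothing is captured, `findall` lists the 1 matched substring directly.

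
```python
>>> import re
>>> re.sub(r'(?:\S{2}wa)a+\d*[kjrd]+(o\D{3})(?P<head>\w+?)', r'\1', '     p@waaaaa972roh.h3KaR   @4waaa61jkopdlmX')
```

'     oh.hKaR   opdlX'

Lazy quantifiers expand one character at a time until the remainder of the pattern can match.
`\1` in the replacement pulls in group 1's text for each match.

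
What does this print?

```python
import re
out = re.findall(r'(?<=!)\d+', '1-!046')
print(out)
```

The `(?=…)`/`(?<=…)` assertion just peeks at neighbouring text; it doesn't advance the match position.
Scanning left to right: at [3:6] → '046'.
`findall` yields the raw match text (1 of them) because the pattern has no groups.

['046']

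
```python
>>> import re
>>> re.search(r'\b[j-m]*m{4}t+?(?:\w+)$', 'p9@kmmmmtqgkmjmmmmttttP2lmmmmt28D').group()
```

This matches a word boundary (`\b`, zero-width); then zero or more of a character in [j-m], then exactly 4 of the literal 'm', then one or more of the literal 't' (lazy); then one or more of a word character (non-capturing group); then anchored at the end.
Unlike `match`, `search` isn't anchored — it looks for the pattern anywhere in the string.
The match spans [3:33] → 'kmmmmtqgkmjmmmmttttP2lmmmmt28D'.

'kmmmmtqgkmjmmmmttttP2lmmmmt28D'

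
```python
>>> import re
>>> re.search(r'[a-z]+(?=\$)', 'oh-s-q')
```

The positive lookaround only admits positions where the adjacent text matches; those characters stay outside the span.
Here no position works, so the call returns None.

None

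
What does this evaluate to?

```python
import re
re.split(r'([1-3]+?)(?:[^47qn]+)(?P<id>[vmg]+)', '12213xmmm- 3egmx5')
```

A `+?`/`*?`/`{m,n}?` starts at its minimum and grows only as far as needed for what follows to match.
The group in the pattern means `split` returns the separators' captures alongside the pieces.

['', '1', 'm', 'x5']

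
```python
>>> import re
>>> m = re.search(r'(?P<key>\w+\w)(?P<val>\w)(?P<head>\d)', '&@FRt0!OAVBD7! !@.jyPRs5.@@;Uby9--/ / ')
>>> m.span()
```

(2, 6)

Pattern: one or more of a word character, then a word character (captured as 'key'); then a word character (captured as 'val'); then a digit (captured as 'head').
The match spans [2:6] → 'FRt0'.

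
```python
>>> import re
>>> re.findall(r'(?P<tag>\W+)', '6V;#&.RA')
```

[';#&.']

The pattern matches one or more of a non-word character (captured as 'tag').
Scanning left to right: at [2:6] match ';#&.', group 1 = ';#&.'.
One capturing group, so `findall` returns just the captured substring from the one match — 1 in all.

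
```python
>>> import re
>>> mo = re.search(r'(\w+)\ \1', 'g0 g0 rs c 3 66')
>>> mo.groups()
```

('g0',)

`\1` has to match the exact text group 1 already captured.
`re.search` tries every starting position until one works.
The match spans [0:5] → 'g0 g0'.
Captured: group 1 = 'g0'.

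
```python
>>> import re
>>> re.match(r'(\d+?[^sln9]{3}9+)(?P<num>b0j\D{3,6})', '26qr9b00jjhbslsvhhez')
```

None

The pattern matches one or more of a digit (lazy), then exactly 3 of any character except [sln9], then one or more of the literal '9' (captured); then the literal 'b0j', then 3 to 6 of a non-digit (captured as 'num').
With `match`, the pattern is implicitly anchored at the beginning.
Here the pattern fails at index 0, so the call returns None.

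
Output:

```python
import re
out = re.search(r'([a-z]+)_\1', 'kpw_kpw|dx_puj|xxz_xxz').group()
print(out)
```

kpw_kpw

`\1` has to match the exact text group 1 already captured.
`re.search` scans for the first position where the pattern succeeds.
The match spans [0:7] → 'kpw_kpw'.
Captured: group 1 = 'kpw'.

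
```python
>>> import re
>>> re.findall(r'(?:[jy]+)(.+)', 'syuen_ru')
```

['uen_ru']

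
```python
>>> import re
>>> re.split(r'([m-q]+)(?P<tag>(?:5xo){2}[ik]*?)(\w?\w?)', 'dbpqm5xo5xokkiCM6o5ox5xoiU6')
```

The pattern matches one or more of a character in [m-q] (captured); then the literal '5xo' repeated 2 times, then zero or more of one of [ik] (lazy) (captured as 'tag'); then optionally a word character, then optionally a word character (captured).
With the lazy modifier that quantifier settles for the fewest repetitions that let the rest of the pattern succeed (the atoms after it are unaffected and can still be greedy).
Matches to split on: at [2:13] → 'pqm5xo5xokk'.
`re.split` interleaves the captured-group text with the surrounding fragments.

['db', 'pqm', '5xo5xo', 'kk', 'iCM6o5ox5xoiU6']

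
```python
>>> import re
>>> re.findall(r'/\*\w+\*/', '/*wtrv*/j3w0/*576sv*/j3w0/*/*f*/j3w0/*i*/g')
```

Matches: at [0:8] → '/*wtrv*/'; at [12:21] → '/*576sv*/'; at [27:32] → '/*f*/'; at [36:41] → '/*i*/'.
Since nothing is captured, `findall` lists the 4 matched substrings directly.

['/*wtrv*/', '/*576sv*/', '/*f*/', '/*i*/']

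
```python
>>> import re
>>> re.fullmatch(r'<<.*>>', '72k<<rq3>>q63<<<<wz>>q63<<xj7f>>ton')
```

None

`re.fullmatch` requires the pattern to consume the entire string.
Here the pattern can't cover the whole string, so the call returns None.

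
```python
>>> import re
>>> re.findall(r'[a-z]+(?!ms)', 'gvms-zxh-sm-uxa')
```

['gvms', 'zxh', 'sm', 'uxa']

Because the assertion is negative and zero-width, positions next to the forbidden text are skipped.
Scanning left to right: at [0:4] → 'gvms'; at [5:8] → 'zxh'; at [9:11] → 'sm'; at [12:15] → 'uxa'.
`findall` yields the raw match text (4 of them) because the pattern has no groups.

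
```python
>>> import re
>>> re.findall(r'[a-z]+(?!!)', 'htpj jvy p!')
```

['htpj', 'jvy']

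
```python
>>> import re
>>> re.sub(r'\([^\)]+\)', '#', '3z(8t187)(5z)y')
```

Every occurrence is swapped for '#'.

'3z##y'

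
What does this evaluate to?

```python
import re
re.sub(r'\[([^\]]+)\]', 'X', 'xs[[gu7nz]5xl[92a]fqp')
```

Matches: at [2:10] → '[[gu7nz]'; at [13:18] → '[92a]'.
Every occurrence is swapped for 'X'.

'xsX5xlXfqp'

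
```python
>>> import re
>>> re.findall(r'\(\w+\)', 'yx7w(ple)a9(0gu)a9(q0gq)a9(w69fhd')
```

['(ple)', '(0gu)', '(q0gq)']

Walking the string: at [4:9] → '(ple)'; at [11:16] → '(0gu)'; at [18:24] → '(q0gq)'.
No capturing groups, so `findall` returns the 3 full match strings.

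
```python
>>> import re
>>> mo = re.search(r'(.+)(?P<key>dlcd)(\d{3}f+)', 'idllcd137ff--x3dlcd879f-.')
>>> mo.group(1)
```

'idllcd137ff--x3'

Pattern: one or more of any character (captured); then the literal 'dlc', then a literal 'd' (captured as 'key'); then exactly 3 of a digit, then one or more of a literal 'f' (captured).
`search` walks the string left to right and returns the first match it finds.
The match spans [0:23] → 'idllcd137ff--x3dlcd879f'.
Captured: group 1 = 'idllcd137ff--x3', group 2 = 'dlcd', group 3 = '879f'.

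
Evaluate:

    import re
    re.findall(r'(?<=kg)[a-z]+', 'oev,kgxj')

['xj']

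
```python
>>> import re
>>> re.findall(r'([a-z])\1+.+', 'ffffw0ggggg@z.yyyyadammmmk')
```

['f']

After group 1 captures some text, `\1` only succeeds where that same text appears again.
Scanning left to right: at [0:26] match 'ffffw0ggggg@z.yyyyadammmmk', group 1 = 'f'.
`findall` collects group 1 from the one match (1 total).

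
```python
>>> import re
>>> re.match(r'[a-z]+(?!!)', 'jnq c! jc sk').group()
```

The negative lookaround is zero-width — it rules out positions where the adjacent text would match, without consuming anything.
`match` is anchored at position 0; if the pattern doesn't fit there, it returns None.
The match spans [0:3] → 'jnq'.

'jnq'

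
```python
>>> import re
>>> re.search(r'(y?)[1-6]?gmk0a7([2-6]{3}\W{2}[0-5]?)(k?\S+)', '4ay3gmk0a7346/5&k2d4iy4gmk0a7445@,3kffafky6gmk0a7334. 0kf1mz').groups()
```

The pattern matches optionally a literal 'y' (captured); then optionally a character in [1-6], then the literal 'gmk', then the literal '0a7'; then exactly 3 of a character in [2-6], then exactly 2 of a non-word character, then optionally a character in [0-5] (captured); then optionally a literal 'k', then one or more of a non-whitespace character (captured).
`search` walks the string left to right and returns the first match it finds.
The match spans [21:53] → 'y4gmk0a7445@,3kffafky6gmk0a7334.'.
Captured: group 1 = 'y', group 2 = '445@,3', group 3 = 'kffafky6gmk0a7334.'.

('y', '445@,3', 'kffafky6gmk0a7334.')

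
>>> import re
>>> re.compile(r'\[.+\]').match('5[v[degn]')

None

`re.match` won't scan ahead — the pattern has to work from the very first character.
Here the pattern fails at index 0, so the call returns None.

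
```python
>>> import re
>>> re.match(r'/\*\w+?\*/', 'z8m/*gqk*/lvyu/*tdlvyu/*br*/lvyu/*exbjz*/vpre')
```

None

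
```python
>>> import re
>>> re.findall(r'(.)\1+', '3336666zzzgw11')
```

A backreference is literal: `\1` must see the identical characters the first group matched.
One capturing group, so `findall` returns just the captured substring from each match — 4 in all.

['3', '6', 'z', '1']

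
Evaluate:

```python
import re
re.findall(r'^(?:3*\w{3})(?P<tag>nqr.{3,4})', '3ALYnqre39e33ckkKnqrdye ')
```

['nqre39e']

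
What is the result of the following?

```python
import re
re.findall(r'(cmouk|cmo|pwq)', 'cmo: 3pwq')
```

['cmo', 'pwq']

With a single group, `findall` returns only what that group captured — 2 items.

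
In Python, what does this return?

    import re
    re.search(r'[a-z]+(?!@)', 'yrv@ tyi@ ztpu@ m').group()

Because the assertion is negative and zero-width, positions next to the forbidden text are skipped.
The match spans [0:2] → 'yr'.

'yr'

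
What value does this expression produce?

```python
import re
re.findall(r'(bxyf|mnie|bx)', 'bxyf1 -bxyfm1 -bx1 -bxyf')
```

['bxyf', 'bxyf', 'bx', 'bxyf']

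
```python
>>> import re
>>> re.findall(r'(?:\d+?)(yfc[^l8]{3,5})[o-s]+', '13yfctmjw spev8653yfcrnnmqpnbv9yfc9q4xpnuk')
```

['yfctmjw ', 'yfcrnnmq', 'yfc9q4x']

This matches one or more of a digit (lazy) (non-capturing group); then the literal 'yfc', then 3 to 5 of any character except [l8] (captured); then one or more of a character in [o-s].
With a single group, `findall` returns only what that group captured — 3 items.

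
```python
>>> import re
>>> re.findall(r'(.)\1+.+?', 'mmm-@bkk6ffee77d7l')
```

`\1` is not a pattern — it's the concrete string captured by group 1, re-applied verbatim.
With a single group, `findall` returns only what that group captured — 4 items.

['m', 'k', 'f', '7']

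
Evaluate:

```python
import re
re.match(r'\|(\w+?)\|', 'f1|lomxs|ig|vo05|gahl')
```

None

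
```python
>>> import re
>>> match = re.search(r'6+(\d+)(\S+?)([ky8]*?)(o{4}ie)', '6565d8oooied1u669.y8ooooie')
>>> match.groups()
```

('565', 'd8oooied1u669.', 'y8', 'ooooie')

The match spans [0:26] → '6565d8oooied1u669.y8ooooie'.
Captured: group 1 = '565', group 2 = 'd8oooied1u669.', group 3 = 'y8', group 4 = 'ooooie'.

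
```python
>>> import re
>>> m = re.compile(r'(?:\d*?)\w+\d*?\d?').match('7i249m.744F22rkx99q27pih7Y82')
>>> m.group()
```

With `match`, the pattern is implicitly anchored at the beginning.
The match spans [0:6] → '7i249m'.

'7i249m'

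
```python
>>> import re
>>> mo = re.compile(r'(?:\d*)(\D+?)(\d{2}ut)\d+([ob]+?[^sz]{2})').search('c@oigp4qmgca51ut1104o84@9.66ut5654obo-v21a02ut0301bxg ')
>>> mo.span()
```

(6, 23)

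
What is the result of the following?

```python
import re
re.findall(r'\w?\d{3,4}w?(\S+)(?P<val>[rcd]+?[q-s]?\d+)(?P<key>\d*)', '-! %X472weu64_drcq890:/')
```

[('eu64_dr', 'cq890', '')]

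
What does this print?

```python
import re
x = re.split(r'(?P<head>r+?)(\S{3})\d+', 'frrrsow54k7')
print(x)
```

['f', 'rrr', 'sow', 'k7']

This matches one or more of a literal 'r' (lazy) (captured as 'head'); then exactly 3 of a non-whitespace character (captured); then one or more of a digit.
Because the pattern has a capturing group, `split` also inserts each captured text between the pieces.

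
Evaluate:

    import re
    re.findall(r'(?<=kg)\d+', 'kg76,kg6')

['76', '6']

The positive lookaround only admits positions where the adjacent text matches; those characters stay outside the span.
No capturing groups, so `findall` returns the 2 full match strings.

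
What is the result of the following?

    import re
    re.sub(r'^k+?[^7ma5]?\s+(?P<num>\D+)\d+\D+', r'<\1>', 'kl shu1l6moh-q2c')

The pattern matches anchored at the start of the string; then one or more of a literal 'k' (lazy), then optionally any character except [7ma5]; then one or more of whitespace; then one or more of a non-digit (captured as 'num'); then one or more of a digit; then one or more of a non-digit.
The replacement refers to a captured group, so each match is rewritten using its own captured text.

'<shu>6moh-q2c'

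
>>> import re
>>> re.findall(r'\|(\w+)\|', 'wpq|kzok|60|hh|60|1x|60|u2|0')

['kzok', 'hh', '1x', 'u2']

Matches: at [3:9] match '|kzok|', group 1 = 'kzok'; at [11:15] match '|hh|', group 1 = 'hh'; at [17:21] match '|1x|', group 1 = '1x'; at [23:27] match '|u2|', group 1 = 'u2'.
`findall` collects group 1 from each match (4 total).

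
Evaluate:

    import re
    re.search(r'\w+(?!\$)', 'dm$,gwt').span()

(0, 1)

Because the assertion is negative and zero-width, positions next to the forbidden text are skipped.
The match spans [0:1] → 'd'.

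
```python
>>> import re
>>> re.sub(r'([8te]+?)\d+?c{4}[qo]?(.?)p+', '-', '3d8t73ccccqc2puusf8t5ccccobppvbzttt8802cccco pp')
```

This matches one or more of one of [8te] (lazy) (captured); then one or more of a digit (lazy), then exactly 4 of the literal 'c', then optionally one of [qo]; then optionally any character (captured); then one or more of a literal 'p'.
Matches: at [18:29] → '8t5ccccobpp'; at [32:47] → 'ttt8802cccco pp'.
Each match is replaced by '-'.

'3d8t73ccccqc2puusf-vbz-'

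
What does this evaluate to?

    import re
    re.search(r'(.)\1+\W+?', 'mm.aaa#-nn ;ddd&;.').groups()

('m',)

After group 1 captures some text, `\1` only succeeds where that same text appears again.
`re.search` scans for the first position where the pattern succeeds.
The match spans [0:3] → 'mm.'.
Captured: group 1 = 'm'.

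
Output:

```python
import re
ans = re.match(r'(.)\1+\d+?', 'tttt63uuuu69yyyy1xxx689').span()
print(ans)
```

(0, 5)

The backreference `\1` re-matches whatever the first group consumed, character for character.
With `match`, the pattern is implicitly anchored at the beginning.
The match spans [0:5] → 'tttt6'.
Captured: group 1 = 't'.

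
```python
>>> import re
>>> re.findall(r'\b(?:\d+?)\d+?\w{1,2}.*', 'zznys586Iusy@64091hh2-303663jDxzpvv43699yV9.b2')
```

With no groups in the pattern, `findall` gives back each whole match — 1 here.

['64091hh2-303663jDxzpvv43699yV9.b2']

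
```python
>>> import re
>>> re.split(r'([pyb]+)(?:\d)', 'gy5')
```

Pattern: one or more of one of [pyb] (captured); then a digit (non-capturing group).
Matches to split on: at [1:3] → 'y5'.
With a capturing group present, the delimiter's captured portion is kept in the result list.

['g', 'y', '']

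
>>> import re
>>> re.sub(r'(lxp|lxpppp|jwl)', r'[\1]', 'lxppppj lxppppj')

`|` is ordered: at each position the engine commits to the first alternative that works.
Matches: at [0:3] → 'lxp'; at [8:11] → 'lxp'.
`\1` in the replacement pulls in group 1's text for each match.

'[lxp]pppj [lxp]pppj'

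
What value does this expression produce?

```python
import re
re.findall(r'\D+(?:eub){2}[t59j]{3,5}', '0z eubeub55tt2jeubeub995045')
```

Pattern: one or more of a non-digit; then the literal 'eub' repeated 2 times, then 3 to 5 of one of [t59j].
`findall` yields the raw match text (2 of them) because the pattern has no groups.

['z eubeub55tt', 'jeubeub995']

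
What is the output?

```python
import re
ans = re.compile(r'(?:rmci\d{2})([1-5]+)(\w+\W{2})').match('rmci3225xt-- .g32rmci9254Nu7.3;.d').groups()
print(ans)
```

This matches the literal 'rm', then the literal 'ci', then exactly 2 of a digit (non-capturing group); then one or more of a character in [1-5] (captured); then one or more of a word character, then exactly 2 of a non-word character (captured).
`match` is anchored at position 0; if the pattern doesn't fit there, it returns None.
The match spans [0:12] → 'rmci3225xt--'.
Captured: group 1 = '25', group 2 = 'xt--'.

('25', 'xt--')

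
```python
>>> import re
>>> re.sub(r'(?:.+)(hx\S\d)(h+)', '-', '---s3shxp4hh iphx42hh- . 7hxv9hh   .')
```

'-   .'

The pattern matches one or more of any character (non-capturing group); then the literal 'hx', then a non-whitespace character, then a digit (captured); then one or more of a literal 'h' (captured).
Matches: at [0:32] → '---s3shxp4hh iphx42hh- . 7hxv9hh'.
Each match is replaced by '-'.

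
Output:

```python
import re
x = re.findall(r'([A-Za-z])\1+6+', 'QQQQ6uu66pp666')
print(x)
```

After group 1 captures some text, `\1` only succeeds where that same text appears again.
`findall` collects group 1 from each match (3 total).

['Q', 'u', 'p']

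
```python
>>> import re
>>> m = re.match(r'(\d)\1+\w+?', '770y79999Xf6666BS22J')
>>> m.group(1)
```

`\1` has to match the exact text group 1 already captured.
With `match`, the pattern is implicitly anchored at the beginning.
The match spans [0:3] → '770'.
Captured: group 1 = '7'.

'7'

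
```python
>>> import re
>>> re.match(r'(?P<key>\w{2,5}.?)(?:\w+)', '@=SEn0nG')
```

None

Pattern: 2 to 5 of a word character, then optionally any character (captured as 'key'); then one or more of a word character (non-capturing group).
With `match`, the pattern is implicitly anchored at the beginning.
Here the pattern fails at index 0, so the call returns None.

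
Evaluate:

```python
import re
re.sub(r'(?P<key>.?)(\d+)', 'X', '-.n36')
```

Pattern: optionally any character (captured as 'key'); then one or more of a digit (captured).
Each match is replaced by 'X'.

'-.X'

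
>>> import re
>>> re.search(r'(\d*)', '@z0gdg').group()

The pattern matches zero or more of a digit (captured).
Unlike `match`, `search` isn't anchored — it looks for the pattern anywhere in the string.
The match spans [0:0] → ''.
Captured: group 1 = ''.

''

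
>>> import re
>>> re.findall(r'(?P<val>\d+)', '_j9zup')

['9']

Pattern: one or more of a digit (captured as 'val').
With a single group, `findall` returns only what that group captured — 1 item.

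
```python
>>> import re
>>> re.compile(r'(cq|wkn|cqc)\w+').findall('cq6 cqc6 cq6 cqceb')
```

Alternation isn't longest-match — the leftmost alternative that fits at this position is chosen.
Matches: at [0:3] match 'cq6', group 1 = 'cq'; at [4:8] match 'cqc6', group 1 = 'cq'; at [9:12] match 'cq6', group 1 = 'cq'; at [13:18] match 'cqceb', group 1 = 'cq'.
Because there's exactly one group, `findall` drops the full match and keeps group 1 from each hit.

['cq', 'cq', 'cq', 'cq']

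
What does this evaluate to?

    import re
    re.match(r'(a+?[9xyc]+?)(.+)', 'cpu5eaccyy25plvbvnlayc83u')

`re.match` only tries the pattern at the start of the string.
Here the string doesn't start with a match, so the call returns None.

None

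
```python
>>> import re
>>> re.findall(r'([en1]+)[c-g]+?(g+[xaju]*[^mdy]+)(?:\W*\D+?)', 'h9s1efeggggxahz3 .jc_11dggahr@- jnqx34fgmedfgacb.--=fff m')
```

[('1e', 'ggggxahz3 .jc_11'), ('e', 'gacb.--=fff ')]

The `?` after the quantifier makes it lazy — it takes as little as possible before letting the rest of the pattern try.
Multiple groups make `findall` return tuples — one 2-tuple for each match.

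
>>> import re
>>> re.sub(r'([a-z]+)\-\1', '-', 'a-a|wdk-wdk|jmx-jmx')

'-|-|-'

After group 1 captures some text, `\1` only succeeds where that same text appears again.
Every occurrence is swapped for '-'.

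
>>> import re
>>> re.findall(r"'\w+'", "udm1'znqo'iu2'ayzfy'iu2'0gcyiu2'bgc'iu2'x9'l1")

["'znqo'", "'ayzfy'", "'0gcyiu2'", "'iu2'"]

With no groups in the pattern, `findall` gives back each whole match — 4 here.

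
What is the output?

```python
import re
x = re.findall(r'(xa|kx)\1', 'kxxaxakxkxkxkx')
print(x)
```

A backreference is literal: `\1` must see the identical characters the first group matched.
Matches: at [2:6] match 'xaxa', group 1 = 'xa'; at [6:10] match 'kxkx', group 1 = 'kx'; at [10:14] match 'kxkx', group 1 = 'kx'.
`findall` collects group 1 from each match (3 total).

['xa', 'kx', 'kx']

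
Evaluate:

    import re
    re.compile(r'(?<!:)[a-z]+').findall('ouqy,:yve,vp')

['ouqy', 've', 'vp']

`(?!…)`/`(?<!…)` only lets a position through if the neighbouring text does NOT match; no characters are consumed.
Walking the string: at [0:4] → 'ouqy'; at [7:9] → 've'; at [10:12] → 'vp'.
With no groups in the pattern, `findall` gives back each whole match — 3 here.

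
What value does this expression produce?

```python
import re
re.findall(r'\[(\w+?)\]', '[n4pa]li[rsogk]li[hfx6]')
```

One capturing group, so `findall` returns just the captured substring from each match — 3 in all.

['n4pa', 'rsogk', 'hfx6']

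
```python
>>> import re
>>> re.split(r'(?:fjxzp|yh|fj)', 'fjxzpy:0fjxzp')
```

Alternation isn't longest-match — the leftmost alternative that fits at this position is chosen.
Matches to split on: at [0:5] → 'fjxzp'; at [8:13] → 'fjxzp'.
The string is cut at each match, leaving 3 pieces.

['', 'y:0', '']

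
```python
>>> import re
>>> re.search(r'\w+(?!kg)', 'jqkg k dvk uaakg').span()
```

(0, 4)

A negative assertion filters positions out without eating any characters.
The match spans [0:4] → 'jqkg'.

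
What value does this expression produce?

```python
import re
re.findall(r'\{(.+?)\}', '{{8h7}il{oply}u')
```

A `+?`/`*?`/`{m,n}?` starts at its minimum and grows only as far as needed for what follows to match.
Because there's exactly one group, `findall` drops the full match and keeps group 1 from each hit.

['{8h7', 'oply']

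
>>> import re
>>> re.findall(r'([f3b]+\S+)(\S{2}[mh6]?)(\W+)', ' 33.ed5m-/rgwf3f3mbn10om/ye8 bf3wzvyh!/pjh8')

[('33.ed5m-/rgwf3f3mbn10om/y', 'e8', ' '), ('bf3wzvy', 'h!', '/')]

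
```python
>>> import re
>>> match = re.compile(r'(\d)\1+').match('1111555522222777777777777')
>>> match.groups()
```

('1',)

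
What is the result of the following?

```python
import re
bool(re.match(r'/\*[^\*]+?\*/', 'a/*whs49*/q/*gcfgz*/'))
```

`re.match` only tries the pattern at the start of the string.
Here the string doesn't start with a match, so the call returns None, and `bool(None)` is False.

False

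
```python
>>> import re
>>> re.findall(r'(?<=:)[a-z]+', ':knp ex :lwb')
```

The positive lookaround only admits positions where the adjacent text matches; those characters stay outside the span.
Walking the string: at [1:4] → 'knp'; at [9:12] → 'lwb'.
No capturing groups, so `findall` returns the 2 full match strings.

['knp', 'lwb']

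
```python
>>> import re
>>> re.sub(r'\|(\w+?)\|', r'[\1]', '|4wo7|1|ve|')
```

'[4wo7]1[ve]'

Matches: at [0:6] → '|4wo7|'; at [7:11] → '|ve|'.
Each match is replaced using the text its own group 1 captured.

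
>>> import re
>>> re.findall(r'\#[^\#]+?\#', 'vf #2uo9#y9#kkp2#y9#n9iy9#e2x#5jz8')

Since nothing is captured, `findall` lists the 3 matched substrings directly.

['#2uo9#', '#kkp2#', '#n9iy9#']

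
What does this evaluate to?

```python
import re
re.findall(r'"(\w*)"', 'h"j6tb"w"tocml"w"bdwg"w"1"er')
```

Walking the string: at [1:7] match '"j6tb"', group 1 = 'j6tb'; at [8:15] match '"tocml"', group 1 = 'tocml'; at [16:22] match '"bdwg"', group 1 = 'bdwg'; at [23:26] match '"1"', group 1 = '1'.
One capturing group, so `findall` returns just the captured substring from each match — 4 in all.

['j6tb', 'tocml', 'bdwg', '1']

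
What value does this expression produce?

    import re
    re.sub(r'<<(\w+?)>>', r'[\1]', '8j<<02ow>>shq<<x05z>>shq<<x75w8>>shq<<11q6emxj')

'8j[02ow]shq[x05z]shq[x75w8]shq<<11q6emxj'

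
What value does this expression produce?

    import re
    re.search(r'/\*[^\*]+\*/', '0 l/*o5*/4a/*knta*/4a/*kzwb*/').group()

'/*o5*/'

`re.search` scans for the first position where the pattern succeeds.
The match spans [3:9] → '/*o5*/'.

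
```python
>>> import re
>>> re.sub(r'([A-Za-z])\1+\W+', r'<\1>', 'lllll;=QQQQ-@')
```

'<l><Q>'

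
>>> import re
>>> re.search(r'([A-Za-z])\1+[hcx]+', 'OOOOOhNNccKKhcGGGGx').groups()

('O',)

The backreference `\1` re-matches whatever the first group consumed, character for character.
`re.search` scans for the first position where the pattern succeeds.
The match spans [0:6] → 'OOOOOh'.
Captured: group 1 = 'O'.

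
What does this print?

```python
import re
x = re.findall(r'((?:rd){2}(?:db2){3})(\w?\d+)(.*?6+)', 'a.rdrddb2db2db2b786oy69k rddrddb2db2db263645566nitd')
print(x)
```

This matches the literal 'rd' repeated 2 times, then the literal 'db2' repeated 3 times (captured); then optionally a word character, then one or more of a digit (captured); then zero or more of any character (lazy), then one or more of the literal '6' (captured).
With the lazy modifier that quantifier settles for the fewest repetitions that let the rest of the pattern succeed (the atoms after it are unaffected and can still be greedy).
Walking the string: at [2:22] match 'rdrddb2db2db2b786oy6', groups = ('rdrddb2db2db2', 'b786', 'oy6').
With 3 capturing groups, `findall` returns a 3-tuple per match.

[('rdrddb2db2db2', 'b786', 'oy6')]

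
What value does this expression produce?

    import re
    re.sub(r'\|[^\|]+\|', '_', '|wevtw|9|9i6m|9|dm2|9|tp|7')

'_9_9_9_7'

Every occurrence is swapped for '_'.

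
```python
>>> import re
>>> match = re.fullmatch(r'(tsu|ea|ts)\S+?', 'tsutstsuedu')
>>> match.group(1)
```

'tsu'

The match spans [0:11] → 'tsutstsuedu'.
Captured: group 1 = 'tsu'.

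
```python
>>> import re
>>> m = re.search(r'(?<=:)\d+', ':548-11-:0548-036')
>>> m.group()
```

'548'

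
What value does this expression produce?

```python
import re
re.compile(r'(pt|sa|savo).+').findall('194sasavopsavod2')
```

['sa']

Because there's exactly one group, `findall` drops the full match and keeps group 1 from the one hit.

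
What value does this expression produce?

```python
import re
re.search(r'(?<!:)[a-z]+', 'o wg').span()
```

The negative lookaround is zero-width — it rules out positions where the adjacent text would match, without consuming anything.
`re.search` tries every starting position until one works.
The match spans [0:1] → 'o'.

(0, 1)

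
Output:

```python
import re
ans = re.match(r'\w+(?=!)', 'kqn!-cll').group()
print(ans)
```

kqn

`match` is anchored at position 0; if the pattern doesn't fit there, it returns None.
The match spans [0:3] → 'kqn'.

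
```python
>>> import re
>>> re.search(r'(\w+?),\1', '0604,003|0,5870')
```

A backreference is literal: `\1` must see the identical characters the first group matched.
`re.search` scans for the first position where the pattern succeeds.
Here the pattern never matches, so the call returns None.

None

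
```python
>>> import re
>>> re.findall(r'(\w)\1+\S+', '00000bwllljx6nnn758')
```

['0']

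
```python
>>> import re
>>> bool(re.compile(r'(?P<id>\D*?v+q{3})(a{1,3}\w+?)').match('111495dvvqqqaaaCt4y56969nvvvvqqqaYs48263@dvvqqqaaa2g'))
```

False

The pattern matches zero or more of a non-digit (lazy), then one or more of the literal 'v', then exactly 3 of a literal 'q' (captured as 'id'); then 1 to 3 of a literal 'a', then one or more of a word character (lazy) (captured).
`match` is anchored at position 0; if the pattern doesn't fit there, it returns None.
Here the string doesn't start with a match, so the call returns None, and `bool(None)` is False.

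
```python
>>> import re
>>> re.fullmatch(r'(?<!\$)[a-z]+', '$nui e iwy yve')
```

None

The negative lookahead/lookbehind blocks any match where the forbidden context is present.
`fullmatch` succeeds only if the pattern covers the string from start to end.
Here the pattern can't cover the whole string, so the call returns None.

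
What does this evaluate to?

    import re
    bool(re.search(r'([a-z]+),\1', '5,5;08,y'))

False

The backreference `\1` re-matches whatever the first group consumed, character for character.
`search` walks the string left to right and returns the first match it finds.
Here the pattern never matches, so the call returns None, and `bool(None)` is False.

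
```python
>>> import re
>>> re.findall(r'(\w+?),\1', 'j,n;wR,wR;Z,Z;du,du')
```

The backreference `\1` re-matches whatever the first group consumed, character for character.
Matches: at [4:9] match 'wR,wR', group 1 = 'wR'; at [10:13] match 'Z,Z', group 1 = 'Z'; at [14:19] match 'du,du', group 1 = 'du'.
`findall` collects group 1 from each match (3 total).

['wR', 'Z', 'du']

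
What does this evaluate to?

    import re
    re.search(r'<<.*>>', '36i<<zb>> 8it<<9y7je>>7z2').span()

(3, 22)

The match spans [3:22] → '<<zb>> 8it<<9y7je>>'.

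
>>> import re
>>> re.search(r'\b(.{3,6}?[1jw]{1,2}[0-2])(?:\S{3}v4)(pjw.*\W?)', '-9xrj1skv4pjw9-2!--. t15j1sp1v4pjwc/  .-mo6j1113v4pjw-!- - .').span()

Pattern: a word boundary (`\b`, zero-width); then 3 to 6 of any character (lazy), then 1 to 2 of one of [1jw], then a character in [0-2] (captured); then exactly 3 of a non-whitespace character, then the literal 'v4' (non-capturing group); then the literal 'pjw', then zero or more of any character, then optionally a non-word character (captured).
`search` walks the string left to right and returns the first match it finds.
The match spans [21:60] → 't15j1sp1v4pjwc/  .-mo6j1113v4pjw-!- - .'.
Captured: group 1 = 't15j1', group 2 = 'pjwc/  .-mo6j1113v4pjw-!- - .'.

(21, 60)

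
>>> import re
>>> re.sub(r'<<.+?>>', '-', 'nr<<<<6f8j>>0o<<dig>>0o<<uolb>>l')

'nr-0o-0o-l'

`sub` substitutes '-' at each match site.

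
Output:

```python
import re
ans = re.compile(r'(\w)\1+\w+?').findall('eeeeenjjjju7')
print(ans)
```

['e', 'j']

`\1` is not a pattern — it's the concrete string captured by group 1, re-applied verbatim.
Matches: at [0:6] match 'eeeeen', group 1 = 'e'; at [6:11] match 'jjjju', group 1 = 'j'.
With a single group, `findall` returns only what that group captured — 2 items.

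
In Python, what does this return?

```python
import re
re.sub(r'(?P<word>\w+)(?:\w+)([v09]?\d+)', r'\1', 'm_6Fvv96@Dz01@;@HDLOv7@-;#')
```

'm_6Fvv@Dz@;@HDLO@-;#'

Pattern: one or more of a word character (captured as 'word'); then one or more of a word character (non-capturing group); then optionally one of [v09], then one or more of a digit (captured).
Matches: at [0:8] → 'm_6Fvv96'; at [9:13] → 'Dz01'; at [16:22] → 'HDLOv7'.
The replacement refers to a captured group, so each match is rewritten using its own captured text.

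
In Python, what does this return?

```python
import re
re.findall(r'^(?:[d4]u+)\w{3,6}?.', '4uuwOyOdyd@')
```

['4uuwOyO']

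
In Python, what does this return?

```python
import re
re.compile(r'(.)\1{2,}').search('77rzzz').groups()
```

The backreference `\1` re-matches whatever the first group consumed, character for character.
`re.search` scans for the first position where the pattern succeeds.
The match spans [3:6] → 'zzz'.
Captured: group 1 = 'z'.

('z',)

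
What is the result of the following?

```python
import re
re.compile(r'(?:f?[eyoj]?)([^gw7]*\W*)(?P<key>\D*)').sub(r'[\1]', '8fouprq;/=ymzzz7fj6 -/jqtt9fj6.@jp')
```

The replacement refers to a captured group, so each match is rewritten using its own captured text.

'[8fouprq;/=ymzzz][]7[6 -/jqtt9fj6.@jp][]'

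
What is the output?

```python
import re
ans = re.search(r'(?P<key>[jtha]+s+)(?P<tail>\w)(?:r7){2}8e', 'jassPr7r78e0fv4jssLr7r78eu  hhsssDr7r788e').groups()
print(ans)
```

('jass', 'P')

The match spans [0:11] → 'jassPr7r78e'.
Captured: group 1 = 'jass', group 2 = 'P'.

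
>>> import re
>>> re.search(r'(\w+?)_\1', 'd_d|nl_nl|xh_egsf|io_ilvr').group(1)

'd'

The backreference `\1` re-matches whatever the first group consumed, character for character.
`re.search` tries every starting position until one works.
The match spans [0:3] → 'd_d'.
Captured: group 1 = 'd'.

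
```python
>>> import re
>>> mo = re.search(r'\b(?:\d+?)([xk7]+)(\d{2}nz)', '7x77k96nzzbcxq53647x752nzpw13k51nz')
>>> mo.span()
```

This matches a word boundary (`\b`, zero-width); then one or more of a digit (lazy) (non-capturing group); then one or more of one of [xk7] (captured); then exactly 2 of a digit, then the literal 'nz' (captured).
`re.search` tries every starting position until one works.
The match spans [0:9] → '7x77k96nz'.
Captured: group 1 = 'x77k', group 2 = '96nz'.

(0, 9)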